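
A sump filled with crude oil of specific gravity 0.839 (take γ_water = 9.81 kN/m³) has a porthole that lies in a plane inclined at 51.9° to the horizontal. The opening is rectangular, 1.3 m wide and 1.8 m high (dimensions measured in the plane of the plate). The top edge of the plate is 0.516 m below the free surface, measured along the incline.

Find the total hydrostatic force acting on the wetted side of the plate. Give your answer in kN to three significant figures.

F ≈ 21.5 kN

γ = 0.839 × 9.81 = 8.23059 kN/m³.
Let θ = 51.9° be the plate's angle to the horizontal; measure y along the incline from where the plane meets the free surface. Vertical depth h = y·sinθ with sinθ = 0.786935.
The centroid lies 1.8/2 = 0.9 m below the top edge, so y_c = 0.516 + 0.9 = 1.416 m and h_c = 1.416 × 0.786935 = 1.1143 m.
A = 1.3 × 1.8 = 2.34 m².
Resultant F = γ·h_c·A = 8.23059 × 1.1143 × 2.34 = 21.461 kN.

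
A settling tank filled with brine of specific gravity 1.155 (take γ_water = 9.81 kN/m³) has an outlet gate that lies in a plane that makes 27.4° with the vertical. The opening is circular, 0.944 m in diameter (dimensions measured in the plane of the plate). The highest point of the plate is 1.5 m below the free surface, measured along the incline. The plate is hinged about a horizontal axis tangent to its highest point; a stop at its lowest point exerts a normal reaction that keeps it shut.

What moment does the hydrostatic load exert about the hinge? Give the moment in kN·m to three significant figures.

γ = 1.155 × 9.81 = 11.33055 kN/m³.
The plate makes 27.4° with the vertical, i.e. θ = 90° − 27.4° = 62.6° to the horizontal. Measuring y along the incline from the free-surface line, vertical depth h = y·sinθ with sinθ = 0.887815.
The centroid is at the centre, 0.472 m below the top of the plate, so y_c = 1.5 + 0.472 = 1.972 m and h_c = 1.972 × 0.887815 = 1.75077 m.
A = π(0.472)² = 0.699897 m².
Resultant F = γ·h_c·A = 11.33055 × 1.75077 × 0.699897 = 13.884 kN.
I_c = πr⁴/4 = π × 0.472⁴/4 = 0.0389814 m⁴.
Centre of pressure: y_p = y_c + I_c/(y_c·A) = 1.972 + 0.0389814/(1.972 × 0.699897) = 1.972 + 0.0282434 = 2.00024 m along the plane.
The resultant acts 0.472 + 0.0282434 = 0.500243 m (along the plate) below the hinge at the top edge, so the moment about the hinge is M = F × 0.500243 = 13.884 × 0.500243 = 6.94537 kN·m.

M ≈ 6.95 kN·m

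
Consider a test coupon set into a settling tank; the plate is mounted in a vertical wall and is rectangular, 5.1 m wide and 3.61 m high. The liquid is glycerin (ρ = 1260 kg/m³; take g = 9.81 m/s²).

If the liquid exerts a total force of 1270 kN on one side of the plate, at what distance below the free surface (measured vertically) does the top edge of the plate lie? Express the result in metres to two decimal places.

d_top ≈ 3.78 m

γ = ρg = 1260 × 9.81 / 1000 = 12.3606 kN/m³.
A = 5.1 × 3.61 = 18.411 m².
From F = γ·h_c·A, the centroid depth is h_c = 1270/(12.3606 × 18.411) = 5.58068 m.
The centroid lies 3.61/2 = 1.805 m below the top edge, so the top edge sits at h_top = 5.58068 − 1.805 = 3.77568 m below the surface.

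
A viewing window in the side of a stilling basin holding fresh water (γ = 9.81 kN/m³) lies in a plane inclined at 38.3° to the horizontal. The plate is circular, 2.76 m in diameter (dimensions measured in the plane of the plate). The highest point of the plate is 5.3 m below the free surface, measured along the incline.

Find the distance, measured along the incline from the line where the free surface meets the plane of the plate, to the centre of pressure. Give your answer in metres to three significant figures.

γ = 9.81 kN/m³.
Let θ = 38.3° be the plate's angle to the horizontal; measure y along the incline from where the plane meets the free surface. Vertical depth h = y·sinθ with sinθ = 0.619779.
The centroid is at the centre, 1.38 m below the top of the plate, so y_c = 5.3 + 1.38 = 6.68 m and h_c = 6.68 × 0.619779 = 4.14012 m.
A = π(1.38)² = 5.98285 m².
Resultant F = γ·h_c·A = 9.81 × 4.14012 × 5.98285 = 242.991 kN.
I_c = πr⁴/4 = π × 1.38⁴/4 = 2.84843 m⁴.
Centre of pressure: y_p = y_c + I_c/(y_c·A) = 6.68 + 2.84843/(6.68 × 5.98285) = 6.68 + 0.0712723 = 6.75127 m along the plane.

y_p = 6.75 m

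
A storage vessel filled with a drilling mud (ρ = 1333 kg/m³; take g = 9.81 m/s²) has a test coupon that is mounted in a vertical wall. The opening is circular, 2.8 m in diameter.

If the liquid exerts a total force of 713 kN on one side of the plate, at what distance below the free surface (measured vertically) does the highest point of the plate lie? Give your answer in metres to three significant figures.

d_top ≈ 7.45 m

γ = ρg = 1333 × 9.81 / 1000 = 13.07673 kN/m³.
A = π(1.4)² = 6.15752 m².
From F = γ·h_c·A, the centroid depth is h_c = 713/(13.07673 × 6.15752) = 8.85492 m.
The centroid is at the centre, 1.4 m below the top of the plate, so the highest point sits at h_top = 8.85492 − 1.4 = 7.45492 m below the surface.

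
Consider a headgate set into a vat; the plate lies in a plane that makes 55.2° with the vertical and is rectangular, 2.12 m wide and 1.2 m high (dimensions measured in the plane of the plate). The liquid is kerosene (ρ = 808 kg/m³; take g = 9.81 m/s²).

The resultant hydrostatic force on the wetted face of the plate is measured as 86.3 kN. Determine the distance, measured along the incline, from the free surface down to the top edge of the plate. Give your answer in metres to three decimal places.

γ = ρg = 808 × 9.81 / 1000 = 7.92648 kN/m³.
A = 2.12 × 1.2 = 2.544 m².
From F = γ·h_c·A, the centroid depth is h_c = 86.3/(7.92648 × 2.544) = 4.2797 m.
The plate makes 55.2° with the vertical, i.e. θ = 90° − 55.2° = 34.8° to the horizontal. Measuring y along the incline from the free-surface line, vertical depth h = y·sinθ with sinθ = 0.570714.
Along the incline, y_c = h_c/sinθ = 4.2797/0.570714 = 7.49885 m.
The centroid lies 1.2/2 = 0.6 m below the top edge, so the top edge sits at y_top = 7.49885 − 0.6 = 6.89885 m along the incline.

y_top ≈ 6.899 m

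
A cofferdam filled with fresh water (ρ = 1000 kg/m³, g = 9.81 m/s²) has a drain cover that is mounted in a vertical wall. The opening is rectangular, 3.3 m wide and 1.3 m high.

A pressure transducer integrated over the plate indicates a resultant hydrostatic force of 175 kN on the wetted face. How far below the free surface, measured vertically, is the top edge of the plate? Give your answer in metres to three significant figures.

γ = ρg = 1000 × 9.81 = 9810 N/m³ = 9.81 kN/m³.
A = 3.3 × 1.3 = 4.29 m².
From F = γ·h_c·A, the centroid depth is h_c = 175/(9.81 × 4.29) = 4.15826 m.
The centroid lies 1.3/2 = 0.65 m below the top edge, so the top edge sits at h_top = 4.15826 − 0.65 = 3.50826 m below the surface.

d_top ≈ 3.51 m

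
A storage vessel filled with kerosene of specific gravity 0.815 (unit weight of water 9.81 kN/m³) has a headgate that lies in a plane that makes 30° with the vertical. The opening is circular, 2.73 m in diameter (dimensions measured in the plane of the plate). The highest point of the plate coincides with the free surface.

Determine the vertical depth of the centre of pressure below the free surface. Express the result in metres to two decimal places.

γ = 0.815 × 9.81 = 7.99515 kN/m³.
The plate makes 30° with the vertical, i.e. θ = 90° − 30° = 60° to the horizontal. Measuring y along the incline from the free-surface line, vertical depth h = y·sinθ with sinθ = 0.866025.
The centroid is at the centre, 1.365 m below the top of the plate, so y_c = 1.365 m and h_c = 1.365 × 0.866025 = 1.18212 m.
A = π(1.365)² = 5.85349 m².
Resultant F = γ·h_c·A = 7.99515 × 1.18212 × 5.85349 = 55.3227 kN.
I_c = πr⁴/4 = π × 1.365⁴/4 = 2.72659 m⁴.
Centre of pressure: y_p = y_c + I_c/(y_c·A) = 1.365 + 2.72659/(1.365 × 5.85349) = 1.365 + 0.34125 = 1.70625 m along the plane.
Vertically, h_p = y_p·sinθ = 1.70625 × 0.866025 = 1.47766 m.

h_p = 1.48 m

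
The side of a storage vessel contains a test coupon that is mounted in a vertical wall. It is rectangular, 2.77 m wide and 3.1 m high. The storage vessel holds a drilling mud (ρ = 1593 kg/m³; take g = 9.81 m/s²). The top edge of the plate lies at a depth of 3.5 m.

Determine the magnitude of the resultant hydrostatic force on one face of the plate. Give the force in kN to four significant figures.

γ = ρg = 1593 × 9.81 / 1000 = 15.62733 kN/m³.
The centroid lies 3.1/2 = 1.55 m below the top edge, so the centroid depth is h_c = 3.5 + 1.55 = 5.05 m.
A = 2.77 × 3.1 = 8.587 m².
Resultant F = γ·h_c·A = 15.62733 × 5.05 × 8.587 = 677.669 kN.

F ≈ 677.7 kN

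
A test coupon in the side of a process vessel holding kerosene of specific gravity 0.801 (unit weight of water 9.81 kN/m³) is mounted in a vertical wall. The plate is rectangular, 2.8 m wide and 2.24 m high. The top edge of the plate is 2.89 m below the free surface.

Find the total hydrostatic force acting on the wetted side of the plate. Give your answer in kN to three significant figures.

F ≈ 198 kN

γ = 0.801 × 9.81 = 7.85781 kN/m³.
The centroid lies 2.24/2 = 1.12 m below the top edge, so the centroid depth is h_c = 2.89 + 1.12 = 4.01 m.
A = 2.8 × 2.24 = 6.272 m².
Resultant F = γ·h_c·A = 7.85781 × 4.01 × 6.272 = 197.63 kN.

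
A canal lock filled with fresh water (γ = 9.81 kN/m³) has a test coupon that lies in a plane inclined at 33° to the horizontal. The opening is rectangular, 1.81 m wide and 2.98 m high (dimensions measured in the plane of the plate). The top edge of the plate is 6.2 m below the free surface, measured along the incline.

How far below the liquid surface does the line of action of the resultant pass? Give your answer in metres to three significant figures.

h_p = 4.24 m

γ = 9.81 kN/m³.
Let θ = 33° be the plate's angle to the horizontal; measure y along the incline from where the plane meets the free surface. Vertical depth h = y·sinθ with sinθ = 0.544639.
The centroid lies 2.98/2 = 1.49 m below the top edge, so y_c = 6.2 + 1.49 = 7.69 m and h_c = 7.69 × 0.544639 = 4.18827 m.
A = 1.81 × 2.98 = 5.3938 m².
Resultant F = γ·h_c·A = 9.81 × 4.18827 × 5.3938 = 221.615 kN.
I_c = b·h³/12 = 1.81 × 2.98³/12 = 3.99159 m⁴.
Centre of pressure: y_p = y_c + I_c/(y_c·A) = 7.69 + 3.99159/(7.69 × 5.3938) = 7.69 + 0.0962332 = 7.78623 m along the plane.
Vertically, h_p = y_p·sinθ = 7.78623 × 0.544639 = 4.24068 m.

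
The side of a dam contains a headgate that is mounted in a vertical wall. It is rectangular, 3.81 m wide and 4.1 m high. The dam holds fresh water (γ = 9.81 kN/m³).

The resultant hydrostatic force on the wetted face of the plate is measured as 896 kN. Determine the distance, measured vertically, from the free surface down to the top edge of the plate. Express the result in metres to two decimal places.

d_top ≈ 3.80 m

γ = 9.81 kN/m³.
A = 3.81 × 4.1 = 15.621 m².
From F = γ·h_c·A, the centroid depth is h_c = 896/(9.81 × 15.621) = 5.84696 m.
The centroid lies 4.1/2 = 2.05 m below the top edge, so the top edge sits at h_top = 5.84696 − 2.05 = 3.79696 m below the surface.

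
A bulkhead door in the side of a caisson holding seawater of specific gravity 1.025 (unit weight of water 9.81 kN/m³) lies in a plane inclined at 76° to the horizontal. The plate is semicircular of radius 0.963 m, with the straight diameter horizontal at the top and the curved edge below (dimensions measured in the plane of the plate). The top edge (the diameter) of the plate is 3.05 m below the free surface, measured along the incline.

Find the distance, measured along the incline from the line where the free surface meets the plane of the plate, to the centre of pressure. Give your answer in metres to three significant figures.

y_p = 3.48 m

γ = 1.025 × 9.81 = 10.05525 kN/m³.
Let θ = 76° be the plate's angle to the horizontal; measure y along the incline from where the plane meets the free surface. Vertical depth h = y·sinθ with sinθ = 0.970296.
The centroid of a semicircle lies 4r/(3π) = 0.40871 m from the diameter, here below the top edge, so y_c = 3.05 + 0.40871 = 3.45871 m and h_c = 3.45871 × 0.970296 = 3.35597 m.
A = πr²/2 = π × 0.963²/2 = 1.45671 m².
Resultant F = γ·h_c·A = 10.05525 × 3.35597 × 1.45671 = 49.1568 kN.
I_c = (π/8 − 8/(9π))·r⁴ = 0.109757 × 0.963⁴ = 0.0943925 m⁴.
Centre of pressure: y_p = y_c + I_c/(y_c·A) = 3.45871 + 0.0943925/(3.45871 × 1.45671) = 3.45871 + 0.0187349 = 3.47744 m along the plane.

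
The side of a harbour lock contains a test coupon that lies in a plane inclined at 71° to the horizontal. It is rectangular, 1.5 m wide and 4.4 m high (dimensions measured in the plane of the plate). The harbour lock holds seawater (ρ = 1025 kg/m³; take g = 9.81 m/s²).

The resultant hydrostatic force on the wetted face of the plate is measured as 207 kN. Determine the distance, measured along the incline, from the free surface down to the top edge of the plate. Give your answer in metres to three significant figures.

γ = ρg = 1025 × 9.81 / 1000 = 10.05525 kN/m³.
A = 1.5 × 4.4 = 6.6 m².
From F = γ·h_c·A, the centroid depth is h_c = 207/(10.05525 × 6.6) = 3.11913 m.
Let θ = 71° be the plate's angle to the horizontal; measure y along the incline from where the plane meets the free surface. Vertical depth h = y·sinθ with sinθ = 0.945519.
Along the incline, y_c = h_c/sinθ = 3.11913/0.945519 = 3.29885 m.
The centroid lies 4.4/2 = 2.2 m below the top edge, so the top edge sits at y_top = 3.29885 − 2.2 = 1.09885 m along the incline.

y_top ≈ 1.10 m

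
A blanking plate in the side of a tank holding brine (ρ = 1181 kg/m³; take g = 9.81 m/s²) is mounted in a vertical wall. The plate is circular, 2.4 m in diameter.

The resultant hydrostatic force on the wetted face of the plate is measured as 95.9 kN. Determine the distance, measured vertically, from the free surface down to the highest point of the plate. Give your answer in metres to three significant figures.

γ = ρg = 1181 × 9.81 / 1000 = 11.58561 kN/m³.
A = π(1.2)² = 4.52389 m².
From F = γ·h_c·A, the centroid depth is h_c = 95.9/(11.58561 × 4.52389) = 1.82973 m.
The centroid is at the centre, 1.2 m below the top of the plate, so the highest point sits at h_top = 1.82973 − 1.2 = 0.62973 m below the surface.

d_top ≈ 0.630 m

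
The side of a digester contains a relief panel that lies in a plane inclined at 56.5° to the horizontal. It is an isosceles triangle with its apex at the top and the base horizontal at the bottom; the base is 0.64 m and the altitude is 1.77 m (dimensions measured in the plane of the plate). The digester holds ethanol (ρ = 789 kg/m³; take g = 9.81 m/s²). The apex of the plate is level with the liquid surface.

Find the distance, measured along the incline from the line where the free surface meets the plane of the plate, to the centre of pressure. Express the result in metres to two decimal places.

γ = ρg = 789 × 9.81 / 1000 = 7.74009 kN/m³.
Let θ = 56.5° be the plate's angle to the horizontal; measure y along the incline from where the plane meets the free surface. Vertical depth h = y·sinθ with sinθ = 0.833886.
With the apex up, the centroid sits 2h/3 = 2 × 1.77/3 = 1.18 m below the apex, so y_c = 1.18 m and h_c = 1.18 × 0.833886 = 0.983985 m.
A = ½ × 0.64 × 1.77 = 0.5664 m².
Resultant F = γ·h_c·A = 7.74009 × 0.983985 × 0.5664 = 4.31378 kN.
I_c = b·h³/36 = 0.64 × 1.77³/36 = 0.0985819 m⁴.
Centre of pressure: y_p = y_c + I_c/(y_c·A) = 1.18 + 0.0985819/(1.18 × 0.5664) = 1.18 + 0.1475 = 1.3275 m along the plane.

y_p = 1.33 m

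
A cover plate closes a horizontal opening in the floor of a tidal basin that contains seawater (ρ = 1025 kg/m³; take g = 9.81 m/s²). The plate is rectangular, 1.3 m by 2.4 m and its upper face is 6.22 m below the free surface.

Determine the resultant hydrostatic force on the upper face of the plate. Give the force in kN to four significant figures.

F ≈ 195.1 kN

γ = ρg = 1025 × 9.81 / 1000 = 10.05525 kN/m³.
The plate is horizontal, so pressure is uniform at p = γ·h = 10.05525 × 6.22 = 62.5437 kN/m².
A = 1.3 × 2.4 = 3.12 m².
F = p·A = 62.5437 × 3.12 = 195.136 kN.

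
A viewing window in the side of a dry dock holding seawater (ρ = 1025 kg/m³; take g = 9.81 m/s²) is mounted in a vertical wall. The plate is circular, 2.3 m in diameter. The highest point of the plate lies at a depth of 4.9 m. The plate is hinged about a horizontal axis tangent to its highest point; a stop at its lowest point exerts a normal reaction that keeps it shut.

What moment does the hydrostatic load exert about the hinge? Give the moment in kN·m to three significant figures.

M ≈ 304 kN·m

γ = ρg = 1025 × 9.81 / 1000 = 10.05525 kN/m³.
The centroid is at the centre, 1.15 m below the top of the plate, so the centroid depth is h_c = 4.9 + 1.15 = 6.05 m.
A = π(1.15)² = 4.15476 m².
Resultant F = γ·h_c·A = 10.05525 × 6.05 × 4.15476 = 252.752 kN.
I_c = πr⁴/4 = π × 1.15⁴/4 = 1.37367 m⁴.
Centre of pressure: y_p = y_c + I_c/(y_c·A) = 6.05 + 1.37367/(6.05 × 4.15476) = 6.05 + 0.0546489 = 6.10465 m along the plane.
The resultant acts 1.15 + 0.0546489 = 1.20465 m (along the plate) below the hinge at the top edge, so the moment about the hinge is M = F × 1.20465 = 252.752 × 1.20465 = 304.478 kN·m.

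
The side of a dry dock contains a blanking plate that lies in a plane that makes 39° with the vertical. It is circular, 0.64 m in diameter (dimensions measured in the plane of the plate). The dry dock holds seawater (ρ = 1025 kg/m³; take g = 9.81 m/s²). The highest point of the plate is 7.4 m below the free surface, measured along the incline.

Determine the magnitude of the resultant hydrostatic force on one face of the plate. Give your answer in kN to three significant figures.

γ = ρg = 1025 × 9.81 / 1000 = 10.05525 kN/m³.
The plate makes 39° with the vertical, i.e. θ = 90° − 39° = 51° to the horizontal. Measuring y along the incline from the free-surface line, vertical depth h = y·sinθ with sinθ = 0.777146.
The centroid is at the centre, 0.32 m below the top of the plate, so y_c = 7.4 + 0.32 = 7.72 m and h_c = 7.72 × 0.777146 = 5.99957 m.
A = π(0.32)² = 0.321699 m².
Resultant F = γ·h_c·A = 10.05525 × 5.99957 × 0.321699 = 19.4072 kN.

F ≈ 19.4 kN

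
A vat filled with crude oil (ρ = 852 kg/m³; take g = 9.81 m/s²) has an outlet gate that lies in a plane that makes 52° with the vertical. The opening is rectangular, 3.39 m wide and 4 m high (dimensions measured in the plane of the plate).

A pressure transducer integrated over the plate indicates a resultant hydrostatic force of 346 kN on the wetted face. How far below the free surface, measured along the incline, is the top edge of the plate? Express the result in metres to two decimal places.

γ = ρg = 852 × 9.81 / 1000 = 8.35812 kN/m³.
A = 3.39 × 4 = 13.56 m².
From F = γ·h_c·A, the centroid depth is h_c = 346/(8.35812 × 13.56) = 3.05287 m.
The plate makes 52° with the vertical, i.e. θ = 90° − 52° = 38° to the horizontal. Measuring y along the incline from the free-surface line, vertical depth h = y·sinθ with sinθ = 0.615661.
Along the incline, y_c = h_c/sinθ = 3.05287/0.615661 = 4.95869 m.
The centroid lies 4/2 = 2 m below the top edge, so the top edge sits at y_top = 4.95869 − 2 = 2.95869 m along the incline.

y_top ≈ 2.96 m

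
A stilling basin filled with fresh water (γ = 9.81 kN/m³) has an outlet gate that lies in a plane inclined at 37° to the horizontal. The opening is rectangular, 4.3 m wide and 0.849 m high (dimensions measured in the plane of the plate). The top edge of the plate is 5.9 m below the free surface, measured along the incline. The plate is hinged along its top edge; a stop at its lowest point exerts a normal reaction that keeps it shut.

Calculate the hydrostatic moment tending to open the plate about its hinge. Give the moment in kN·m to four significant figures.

γ = 9.81 kN/m³.
Let θ = 37° be the plate's angle to the horizontal; measure y along the incline from where the plane meets the free surface. Vertical depth h = y·sinθ with sinθ = 0.601815.
The centroid lies 0.849/2 = 0.4245 m below the top edge, so y_c = 5.9 + 0.4245 = 6.3245 m and h_c = 6.3245 × 0.601815 = 3.80618 m.
A = 4.3 × 0.849 = 3.6507 m².
Resultant F = γ·h_c·A = 9.81 × 3.80618 × 3.6507 = 136.312 kN.
I_c = b·h³/12 = 4.3 × 0.849³/12 = 0.219286 m⁴.
Centre of pressure: y_p = y_c + I_c/(y_c·A) = 6.3245 + 0.219286/(6.3245 × 3.6507) = 6.3245 + 0.00949748 = 6.334 m along the plane.
The resultant acts 0.4245 + 0.00949748 = 0.433997 m (along the plate) below the hinge at the top edge, so the moment about the hinge is M = F × 0.433997 = 136.312 × 0.433997 = 59.159 kN·m.

M ≈ 59.16 kN·m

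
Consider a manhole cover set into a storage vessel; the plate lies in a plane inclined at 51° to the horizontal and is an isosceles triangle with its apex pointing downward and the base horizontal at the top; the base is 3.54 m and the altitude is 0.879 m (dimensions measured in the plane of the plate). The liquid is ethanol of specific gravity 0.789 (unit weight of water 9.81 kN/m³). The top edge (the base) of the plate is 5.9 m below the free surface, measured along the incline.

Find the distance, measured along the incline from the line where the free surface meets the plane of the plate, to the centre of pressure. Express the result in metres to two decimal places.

γ = 0.789 × 9.81 = 7.74009 kN/m³.
Let θ = 51° be the plate's angle to the horizontal; measure y along the incline from where the plane meets the free surface. Vertical depth h = y·sinθ with sinθ = 0.777146.
With the apex down, the centroid sits h/3 = 0.879/3 = 0.293 m below the base (the top edge), so y_c = 5.9 + 0.293 = 6.193 m and h_c = 6.193 × 0.777146 = 4.81287 m.
A = ½ × 3.54 × 0.879 = 1.55583 m².
Resultant F = γ·h_c·A = 7.74009 × 4.81287 × 1.55583 = 57.9579 kN.
I_c = b·h³/36 = 3.54 × 0.879³/36 = 0.0667832 m⁴.
Centre of pressure: y_p = y_c + I_c/(y_c·A) = 6.193 + 0.0667832/(6.193 × 1.55583) = 6.193 + 0.00693113 = 6.19993 m along the plane.

y_p = 6.20 m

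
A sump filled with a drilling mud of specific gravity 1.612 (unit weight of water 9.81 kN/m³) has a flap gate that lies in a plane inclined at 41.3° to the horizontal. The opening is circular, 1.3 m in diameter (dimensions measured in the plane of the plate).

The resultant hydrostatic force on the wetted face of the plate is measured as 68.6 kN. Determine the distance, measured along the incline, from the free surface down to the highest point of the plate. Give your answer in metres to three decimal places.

y_top ≈ 4.302 m

γ = 1.612 × 9.81 = 15.81372 kN/m³.
A = π(0.65)² = 1.32732 m².
From F = γ·h_c·A, the centroid depth is h_c = 68.6/(15.81372 × 1.32732) = 3.26824 m.
Let θ = 41.3° be the plate's angle to the horizontal; measure y along the incline from where the plane meets the free surface. Vertical depth h = y·sinθ with sinθ = 0.660002.
Along the incline, y_c = h_c/sinθ = 3.26824/0.660002 = 4.95186 m.
The centroid is at the centre, 0.65 m below the top of the plate, so the highest point sits at y_top = 4.95186 − 0.65 = 4.30186 m along the incline.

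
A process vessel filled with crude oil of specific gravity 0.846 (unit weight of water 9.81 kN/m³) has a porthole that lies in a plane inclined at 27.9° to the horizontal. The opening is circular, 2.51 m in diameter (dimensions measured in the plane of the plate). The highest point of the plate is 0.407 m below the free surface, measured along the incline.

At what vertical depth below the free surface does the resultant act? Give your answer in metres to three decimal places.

h_p = 0.889 m

γ = 0.846 × 9.81 = 8.29926 kN/m³.
Let θ = 27.9° be the plate's angle to the horizontal; measure y along the incline from where the plane meets the free surface. Vertical depth h = y·sinθ with sinθ = 0.467930.
The centroid is at the centre, 1.255 m below the top of the plate, so y_c = 0.407 + 1.255 = 1.662 m and h_c = 1.662 × 0.467930 = 0.7777 m.
A = π(1.255)² = 4.94809 m².
Resultant F = γ·h_c·A = 8.29926 × 0.7777 × 4.94809 = 31.9366 kN.
I_c = πr⁴/4 = π × 1.255⁴/4 = 1.94834 m⁴.
Centre of pressure: y_p = y_c + I_c/(y_c·A) = 1.662 + 1.94834/(1.662 × 4.94809) = 1.662 + 0.236917 = 1.89892 m along the plane.
Vertically, h_p = y_p·sinθ = 1.89892 × 0.467930 = 0.888562 m.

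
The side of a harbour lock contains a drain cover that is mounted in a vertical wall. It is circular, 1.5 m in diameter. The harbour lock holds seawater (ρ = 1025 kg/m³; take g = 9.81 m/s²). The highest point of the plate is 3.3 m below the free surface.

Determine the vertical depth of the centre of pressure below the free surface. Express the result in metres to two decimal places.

γ = ρg = 1025 × 9.81 / 1000 = 10.05525 kN/m³.
The centroid is at the centre, 0.75 m below the top of the plate, so the centroid depth is h_c = 3.3 + 0.75 = 4.05 m.
A = π(0.75)² = 1.76715 m².
Resultant F = γ·h_c·A = 10.05525 × 4.05 × 1.76715 = 71.965 kN.
I_c = πr⁴/4 = π × 0.75⁴/4 = 0.248505 m⁴.
Centre of pressure: y_p = y_c + I_c/(y_c·A) = 4.05 + 0.248505/(4.05 × 1.76715) = 4.05 + 0.0347222 = 4.08472 m along the plane.

h_p = 4.08 m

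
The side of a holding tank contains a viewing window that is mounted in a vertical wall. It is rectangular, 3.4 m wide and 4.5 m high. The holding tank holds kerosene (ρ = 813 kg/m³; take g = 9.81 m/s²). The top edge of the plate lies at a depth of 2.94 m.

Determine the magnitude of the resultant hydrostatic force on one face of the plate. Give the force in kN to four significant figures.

γ = ρg = 813 × 9.81 / 1000 = 7.97553 kN/m³.
The centroid lies 4.5/2 = 2.25 m below the top edge, so the centroid depth is h_c = 2.94 + 2.25 = 5.19 m.
A = 3.4 × 4.5 = 15.3 m².
Resultant F = γ·h_c·A = 7.97553 × 5.19 × 15.3 = 633.313 kN.

F ≈ 633.3 kN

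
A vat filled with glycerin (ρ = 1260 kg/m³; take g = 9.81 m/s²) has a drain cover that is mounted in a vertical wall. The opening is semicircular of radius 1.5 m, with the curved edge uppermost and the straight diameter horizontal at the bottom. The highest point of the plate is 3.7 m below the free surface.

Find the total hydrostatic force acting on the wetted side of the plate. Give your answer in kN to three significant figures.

F ≈ 199 kN

γ = ρg = 1260 × 9.81 / 1000 = 12.3606 kN/m³.
The centroid lies 4r/(3π) = 0.63662 m above the diameter, so r − 4r/(3π) = 1.5 − 0.63662 = 0.86338 m below the topmost point, so the centroid depth is h_c = 3.7 + 0.86338 = 4.56338 m.
A = πr²/2 = π × 1.5²/2 = 3.53429 m².
Resultant F = γ·h_c·A = 12.3606 × 4.56338 × 3.53429 = 199.356 kN.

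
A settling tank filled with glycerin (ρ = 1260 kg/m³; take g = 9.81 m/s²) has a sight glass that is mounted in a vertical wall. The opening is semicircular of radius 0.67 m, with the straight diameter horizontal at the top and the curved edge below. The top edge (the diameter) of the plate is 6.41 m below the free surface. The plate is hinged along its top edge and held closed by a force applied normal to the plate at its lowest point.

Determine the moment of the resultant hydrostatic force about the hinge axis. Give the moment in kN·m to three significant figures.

M ≈ 16.9 kN·m

γ = ρg = 1260 × 9.81 / 1000 = 12.3606 kN/m³.
The centroid of a semicircle lies 4r/(3π) = 0.284357 m from the diameter, here below the top edge, so the centroid depth is h_c = 6.41 + 0.284357 = 6.69436 m.
A = πr²/2 = π × 0.67²/2 = 0.70513 m².
Resultant F = γ·h_c·A = 12.3606 × 6.69436 × 0.70513 = 58.3469 kN.
I_c = (π/8 − 8/(9π))·r⁴ = 0.109757 × 0.67⁴ = 0.0221173 m⁴.
Centre of pressure: y_p = y_c + I_c/(y_c·A) = 6.69436 + 0.0221173/(6.69436 × 0.70513) = 6.69436 + 0.00468548 = 6.69905 m along the plane.
The resultant acts 0.284357 + 0.00468548 = 0.289042 m (along the plate) below the hinge at the top edge, so the moment about the hinge is M = F × 0.289042 = 58.3469 × 0.289042 = 16.8647 kN·m.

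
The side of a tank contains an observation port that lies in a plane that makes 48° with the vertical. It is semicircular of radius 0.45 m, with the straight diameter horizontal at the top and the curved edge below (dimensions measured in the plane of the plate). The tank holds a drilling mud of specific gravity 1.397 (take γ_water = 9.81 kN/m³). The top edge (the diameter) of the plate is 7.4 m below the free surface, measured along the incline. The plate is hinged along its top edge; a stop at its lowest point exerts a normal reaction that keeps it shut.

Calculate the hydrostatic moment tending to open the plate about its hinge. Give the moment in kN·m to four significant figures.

M ≈ 4.270 kN·m

γ = 1.397 × 9.81 = 13.70457 kN/m³.
The plate makes 48° with the vertical, i.e. θ = 90° − 48° = 42° to the horizontal. Measuring y along the incline from the free-surface line, vertical depth h = y·sinθ with sinθ = 0.669131.
The centroid of a semicircle lies 4r/(3π) = 0.190986 m from the diameter, here below the top edge, so y_c = 7.4 + 0.190986 = 7.59099 m and h_c = 7.59099 × 0.669131 = 5.07937 m.
A = πr²/2 = π × 0.45²/2 = 0.318086 m².
Resultant F = γ·h_c·A = 13.70457 × 5.07937 × 0.318086 = 22.1422 kN.
I_c = (π/8 − 8/(9π))·r⁴ = 0.109757 × 0.45⁴ = 0.00450072 m⁴.
Centre of pressure: y_p = y_c + I_c/(y_c·A) = 7.59099 + 0.00450072/(7.59099 × 0.318086) = 7.59099 + 0.00186397 = 7.59285 m along the plane.
The resultant acts 0.190986 + 0.00186397 = 0.19285 m (along the plate) below the hinge at the top edge, so the moment about the hinge is M = F × 0.19285 = 22.1422 × 0.19285 = 4.27012 kN·m.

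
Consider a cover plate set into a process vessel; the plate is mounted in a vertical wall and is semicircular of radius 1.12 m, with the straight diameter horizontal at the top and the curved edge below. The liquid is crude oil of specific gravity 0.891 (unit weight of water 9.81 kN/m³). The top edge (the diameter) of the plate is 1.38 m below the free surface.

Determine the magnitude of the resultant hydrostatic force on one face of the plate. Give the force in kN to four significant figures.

F ≈ 31.95 kN

γ = 0.891 × 9.81 = 8.74071 kN/m³.
The centroid of a semicircle lies 4r/(3π) = 0.475343 m from the diameter, here below the top edge, so the centroid depth is h_c = 1.38 + 0.475343 = 1.85534 m.
A = πr²/2 = π × 1.12²/2 = 1.97041 m².
Resultant F = γ·h_c·A = 8.74071 × 1.85534 × 1.97041 = 31.9541 kN.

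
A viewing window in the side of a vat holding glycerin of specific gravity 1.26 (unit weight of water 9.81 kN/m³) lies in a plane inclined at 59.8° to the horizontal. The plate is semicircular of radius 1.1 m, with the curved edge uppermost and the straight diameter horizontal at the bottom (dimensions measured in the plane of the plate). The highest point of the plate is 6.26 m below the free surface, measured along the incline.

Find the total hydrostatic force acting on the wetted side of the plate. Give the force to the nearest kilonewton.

γ = 1.26 × 9.81 = 12.3606 kN/m³.
Let θ = 59.8° be the plate's angle to the horizontal; measure y along the incline from where the plane meets the free surface. Vertical depth h = y·sinθ with sinθ = 0.864275.
The centroid lies 4r/(3π) = 0.466854 m above the diameter, so r − 4r/(3π) = 1.1 − 0.466854 = 0.633146 m below the topmost point, so y_c = 6.26 + 0.633146 = 6.89315 m and h_c = 6.89315 × 0.864275 = 5.95758 m.
A = πr²/2 = π × 1.1²/2 = 1.90066 m².
Resultant F = γ·h_c·A = 12.3606 × 5.95758 × 1.90066 = 139.963 kN.

F ≈ 140 kN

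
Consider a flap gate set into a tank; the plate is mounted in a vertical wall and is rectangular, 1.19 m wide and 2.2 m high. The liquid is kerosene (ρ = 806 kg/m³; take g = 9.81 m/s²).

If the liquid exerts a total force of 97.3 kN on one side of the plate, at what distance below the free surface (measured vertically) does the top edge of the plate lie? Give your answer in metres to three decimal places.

d_top ≈ 3.600 m

γ = ρg = 806 × 9.81 / 1000 = 7.90686 kN/m³.
A = 1.19 × 2.2 = 2.618 m².
From F = γ·h_c·A, the centroid depth is h_c = 97.3/(7.90686 × 2.618) = 4.70045 m.
The centroid lies 2.2/2 = 1.1 m below the top edge, so the top edge sits at h_top = 4.70045 − 1.1 = 3.60045 m below the surface.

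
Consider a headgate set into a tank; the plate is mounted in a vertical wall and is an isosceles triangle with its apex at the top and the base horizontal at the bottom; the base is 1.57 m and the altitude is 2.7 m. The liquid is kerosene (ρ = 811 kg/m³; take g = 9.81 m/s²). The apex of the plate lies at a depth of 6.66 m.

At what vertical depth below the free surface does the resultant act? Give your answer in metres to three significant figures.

γ = ρg = 811 × 9.81 / 1000 = 7.95591 kN/m³.
With the apex up, the centroid sits 2h/3 = 2 × 2.7/3 = 1.8 m below the apex, so the centroid depth is h_c = 6.66 + 1.8 = 8.46 m.
A = ½ × 1.57 × 2.7 = 2.1195 m².
Resultant F = γ·h_c·A = 7.95591 × 8.46 × 2.1195 = 142.657 kN.
I_c = b·h³/36 = 1.57 × 2.7³/36 = 0.858398 m⁴.
Centre of pressure: y_p = y_c + I_c/(y_c·A) = 8.46 + 0.858398/(8.46 × 2.1195) = 8.46 + 0.0478724 = 8.50787 m along the plane.

h_p = 8.51 m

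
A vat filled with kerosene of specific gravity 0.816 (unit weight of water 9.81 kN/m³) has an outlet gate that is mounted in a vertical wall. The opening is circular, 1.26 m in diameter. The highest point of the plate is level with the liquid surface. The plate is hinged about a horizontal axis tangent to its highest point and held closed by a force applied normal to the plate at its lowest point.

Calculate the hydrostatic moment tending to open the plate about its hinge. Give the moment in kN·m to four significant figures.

γ = 0.816 × 9.81 = 8.00496 kN/m³.
The centroid is at the centre, 0.63 m below the top of the plate, so the centroid depth is h_c = 0.63 m.
A = π(0.63)² = 1.2469 m².
Resultant F = γ·h_c·A = 8.00496 × 0.63 × 1.2469 = 6.28827 kN.
I_c = πr⁴/4 = π × 0.63⁴/4 = 0.123723 m⁴.
Centre of pressure: y_p = y_c + I_c/(y_c·A) = 0.63 + 0.123723/(0.63 × 1.2469) = 0.63 + 0.157499 = 0.787499 m along the plane.
The resultant acts 0.63 + 0.157499 = 0.787499 m (along the plate) below the hinge at the top edge, so the moment about the hinge is M = F × 0.787499 = 6.28827 × 0.787499 = 4.95201 kN·m.

M ≈ 4.952 kN·m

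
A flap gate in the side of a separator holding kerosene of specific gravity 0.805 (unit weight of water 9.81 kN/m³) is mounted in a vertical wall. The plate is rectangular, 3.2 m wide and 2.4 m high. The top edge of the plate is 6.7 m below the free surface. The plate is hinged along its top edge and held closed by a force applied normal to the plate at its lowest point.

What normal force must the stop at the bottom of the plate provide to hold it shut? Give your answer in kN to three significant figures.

γ = 0.805 × 9.81 = 7.89705 kN/m³.
The centroid lies 2.4/2 = 1.2 m below the top edge, so the centroid depth is h_c = 6.7 + 1.2 = 7.9 m.
A = 3.2 × 2.4 = 7.68 m².
Resultant F = γ·h_c·A = 7.89705 × 7.9 × 7.68 = 479.13 kN.
I_c = b·h³/12 = 3.2 × 2.4³/12 = 3.6864 m⁴.
Centre of pressure: y_p = y_c + I_c/(y_c·A) = 7.9 + 3.6864/(7.9 × 7.68) = 7.9 + 0.0607595 = 7.96076 m along the plane.
The resultant acts 1.2 + 0.0607595 = 1.26076 m (along the plate) below the hinge at the top edge, so the moment about the hinge is M = F × 1.26076 = 479.13 × 1.26076 = 604.068 kN·m.
A normal force at the bottom, 2.4 m from the hinge, must supply this moment: P = 604.068/2.4 = 251.695 kN.

P ≈ 252 kN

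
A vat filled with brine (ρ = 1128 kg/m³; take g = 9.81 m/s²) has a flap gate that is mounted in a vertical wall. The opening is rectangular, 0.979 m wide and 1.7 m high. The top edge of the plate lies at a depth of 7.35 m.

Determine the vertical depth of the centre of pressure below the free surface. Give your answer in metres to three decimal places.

γ = ρg = 1128 × 9.81 / 1000 = 11.06568 kN/m³.
The centroid lies 1.7/2 = 0.85 m below the top edge, so the centroid depth is h_c = 7.35 + 0.85 = 8.2 m.
A = 0.979 × 1.7 = 1.6643 m².
Resultant F = γ·h_c·A = 11.06568 × 8.2 × 1.6643 = 151.016 kN.
I_c = b·h³/12 = 0.979 × 1.7³/12 = 0.400819 m⁴.
Centre of pressure: y_p = y_c + I_c/(y_c·A) = 8.2 + 0.400819/(8.2 × 1.6643) = 8.2 + 0.0293699 = 8.22937 m along the plane.

h_p = 8.229 m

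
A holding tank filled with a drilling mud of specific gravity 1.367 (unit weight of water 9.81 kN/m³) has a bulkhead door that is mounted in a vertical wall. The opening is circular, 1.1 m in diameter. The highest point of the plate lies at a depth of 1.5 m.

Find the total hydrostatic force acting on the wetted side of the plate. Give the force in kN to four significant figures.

F ≈ 26.13 kN

γ = 1.367 × 9.81 = 13.41027 kN/m³.
The centroid is at the centre, 0.55 m below the top of the plate, so the centroid depth is h_c = 1.5 + 0.55 = 2.05 m.
A = π(0.55)² = 0.950332 m².
Resultant F = γ·h_c·A = 13.41027 × 2.05 × 0.950332 = 26.1256 kN.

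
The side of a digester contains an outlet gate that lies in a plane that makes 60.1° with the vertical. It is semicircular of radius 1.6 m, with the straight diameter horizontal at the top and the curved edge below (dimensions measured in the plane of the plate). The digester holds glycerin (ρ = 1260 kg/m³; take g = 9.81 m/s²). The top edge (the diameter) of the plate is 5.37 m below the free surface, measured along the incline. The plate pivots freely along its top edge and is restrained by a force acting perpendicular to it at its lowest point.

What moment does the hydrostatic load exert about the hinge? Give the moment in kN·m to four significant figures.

M ≈ 106.2 kN·m

γ = ρg = 1260 × 9.81 / 1000 = 12.3606 kN/m³.
The plate makes 60.1° with the vertical, i.e. θ = 90° − 60.1° = 29.9° to the horizontal. Measuring y along the incline from the free-surface line, vertical depth h = y·sinθ with sinθ = 0.498488.
The centroid of a semicircle lies 4r/(3π) = 0.679061 m from the diameter, here below the top edge, so y_c = 5.37 + 0.679061 = 6.04906 m and h_c = 6.04906 × 0.498488 = 3.01538 m.
A = πr²/2 = π × 1.6²/2 = 4.02124 m².
Resultant F = γ·h_c·A = 12.3606 × 3.01538 × 4.02124 = 149.879 kN.
I_c = (π/8 − 8/(9π))·r⁴ = 0.109757 × 1.6⁴ = 0.719303 m⁴.
Centre of pressure: y_p = y_c + I_c/(y_c·A) = 6.04906 + 0.719303/(6.04906 × 4.02124) = 6.04906 + 0.0295709 = 6.07863 m along the plane.
The resultant acts 0.679061 + 0.0295709 = 0.708632 m (along the plate) below the hinge at the top edge, so the moment about the hinge is M = F × 0.708632 = 149.879 × 0.708632 = 106.209 kN·m.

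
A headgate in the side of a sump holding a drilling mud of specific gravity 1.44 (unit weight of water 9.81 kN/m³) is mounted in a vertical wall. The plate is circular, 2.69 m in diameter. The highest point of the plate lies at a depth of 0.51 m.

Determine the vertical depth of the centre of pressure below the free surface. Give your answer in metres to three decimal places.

h_p = 2.099 m

γ = 1.44 × 9.81 = 14.1264 kN/m³.
The centroid is at the centre, 1.345 m below the top of the plate, so the centroid depth is h_c = 0.51 + 1.345 = 1.855 m.
A = π(1.345)² = 5.68322 m².
Resultant F = γ·h_c·A = 14.1264 × 1.855 × 5.68322 = 148.926 kN.
I_c = πr⁴/4 = π × 1.345⁴/4 = 2.57027 m⁴.
Centre of pressure: y_p = y_c + I_c/(y_c·A) = 1.855 + 2.57027/(1.855 × 5.68322) = 1.855 + 0.243804 = 2.0988 m along the plane.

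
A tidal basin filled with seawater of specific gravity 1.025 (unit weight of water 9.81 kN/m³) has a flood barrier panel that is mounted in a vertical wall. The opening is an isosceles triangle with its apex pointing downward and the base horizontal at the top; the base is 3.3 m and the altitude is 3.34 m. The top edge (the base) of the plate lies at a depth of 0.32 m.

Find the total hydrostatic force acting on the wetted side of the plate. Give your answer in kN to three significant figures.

γ = 1.025 × 9.81 = 10.05525 kN/m³.
With the apex down, the centroid sits h/3 = 3.34/3 = 1.11333 m below the base (the top edge), so the centroid depth is h_c = 0.32 + 1.11333 = 1.43333 m.
A = ½ × 3.3 × 3.34 = 5.511 m².
Resultant F = γ·h_c·A = 10.05525 × 1.43333 × 5.511 = 79.4272 kN.

F ≈ 79.4 kN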